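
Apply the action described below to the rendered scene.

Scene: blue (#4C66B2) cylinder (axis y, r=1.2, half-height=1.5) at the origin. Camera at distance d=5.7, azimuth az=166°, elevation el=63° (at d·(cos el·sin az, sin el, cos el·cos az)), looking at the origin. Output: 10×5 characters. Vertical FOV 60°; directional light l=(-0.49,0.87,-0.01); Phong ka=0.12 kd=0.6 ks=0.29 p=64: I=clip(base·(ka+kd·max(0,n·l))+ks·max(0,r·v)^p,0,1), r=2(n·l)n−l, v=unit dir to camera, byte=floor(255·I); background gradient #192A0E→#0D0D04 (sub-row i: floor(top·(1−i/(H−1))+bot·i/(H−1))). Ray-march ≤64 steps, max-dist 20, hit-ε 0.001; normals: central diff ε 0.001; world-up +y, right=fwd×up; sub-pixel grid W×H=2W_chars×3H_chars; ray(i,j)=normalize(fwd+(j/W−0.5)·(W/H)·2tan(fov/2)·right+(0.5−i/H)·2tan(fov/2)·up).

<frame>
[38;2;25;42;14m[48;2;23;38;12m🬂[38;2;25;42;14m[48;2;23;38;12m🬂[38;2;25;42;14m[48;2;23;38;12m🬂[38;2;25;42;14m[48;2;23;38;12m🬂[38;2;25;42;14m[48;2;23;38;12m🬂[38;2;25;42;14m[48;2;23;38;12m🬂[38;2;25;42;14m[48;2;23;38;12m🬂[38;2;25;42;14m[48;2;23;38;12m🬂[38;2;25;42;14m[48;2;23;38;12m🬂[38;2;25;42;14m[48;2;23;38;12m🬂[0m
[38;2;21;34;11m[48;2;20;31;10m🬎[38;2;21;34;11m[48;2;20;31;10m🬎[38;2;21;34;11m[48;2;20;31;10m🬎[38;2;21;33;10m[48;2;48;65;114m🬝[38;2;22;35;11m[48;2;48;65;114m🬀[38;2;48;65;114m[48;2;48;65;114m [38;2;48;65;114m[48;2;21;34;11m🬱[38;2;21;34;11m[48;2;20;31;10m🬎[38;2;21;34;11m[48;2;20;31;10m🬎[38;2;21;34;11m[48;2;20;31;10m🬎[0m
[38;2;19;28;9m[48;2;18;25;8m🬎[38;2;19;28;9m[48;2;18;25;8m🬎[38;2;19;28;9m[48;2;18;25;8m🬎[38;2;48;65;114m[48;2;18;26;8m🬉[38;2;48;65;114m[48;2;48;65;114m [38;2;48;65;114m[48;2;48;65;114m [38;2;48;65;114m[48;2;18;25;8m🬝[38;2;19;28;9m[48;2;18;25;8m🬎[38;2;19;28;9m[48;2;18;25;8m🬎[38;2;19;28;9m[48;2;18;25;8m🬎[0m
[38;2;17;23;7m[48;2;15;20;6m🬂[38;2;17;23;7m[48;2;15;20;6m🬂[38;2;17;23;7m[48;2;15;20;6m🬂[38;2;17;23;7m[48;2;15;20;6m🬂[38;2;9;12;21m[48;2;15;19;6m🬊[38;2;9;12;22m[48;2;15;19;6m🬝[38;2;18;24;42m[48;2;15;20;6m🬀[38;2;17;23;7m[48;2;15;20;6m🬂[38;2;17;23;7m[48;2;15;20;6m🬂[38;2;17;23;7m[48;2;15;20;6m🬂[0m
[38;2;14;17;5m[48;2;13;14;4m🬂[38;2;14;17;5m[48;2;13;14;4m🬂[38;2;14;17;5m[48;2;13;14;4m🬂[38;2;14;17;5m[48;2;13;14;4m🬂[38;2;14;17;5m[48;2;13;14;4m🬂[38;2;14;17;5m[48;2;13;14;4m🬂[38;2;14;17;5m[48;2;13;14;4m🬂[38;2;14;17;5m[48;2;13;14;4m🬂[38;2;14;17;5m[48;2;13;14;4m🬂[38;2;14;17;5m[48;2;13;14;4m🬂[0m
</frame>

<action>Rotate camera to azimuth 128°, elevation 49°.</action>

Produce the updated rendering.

<frame>
[38;2;25;42;14m[48;2;23;38;12m🬂[38;2;25;42;14m[48;2;23;38;12m🬂[38;2;25;42;14m[48;2;23;38;12m🬂[38;2;25;42;14m[48;2;23;38;12m🬂[38;2;25;42;14m[48;2;23;38;12m🬂[38;2;25;42;14m[48;2;23;38;12m🬂[38;2;25;42;14m[48;2;23;38;12m🬂[38;2;25;42;14m[48;2;23;38;12m🬂[38;2;25;42;14m[48;2;23;38;12m🬂[38;2;25;42;14m[48;2;23;38;12m🬂[0m
[38;2;21;34;11m[48;2;20;31;10m🬎[38;2;21;34;11m[48;2;20;31;10m🬎[38;2;21;34;11m[48;2;20;31;10m🬎[38;2;48;65;114m[48;2;21;33;10m🬦[38;2;22;35;11m[48;2;48;65;114m🬂[38;2;48;65;114m[48;2;22;35;11m🬺[38;2;22;35;11m[48;2;48;65;114m🬂[38;2;21;34;11m[48;2;20;31;10m🬎[38;2;21;34;11m[48;2;20;31;10m🬎[38;2;21;34;11m[48;2;20;31;10m🬎[0m
[38;2;19;28;9m[48;2;18;25;8m🬎[38;2;19;28;9m[48;2;18;25;8m🬎[38;2;19;28;9m[48;2;18;25;8m🬎[38;2;48;65;114m[48;2;16;23;11m🬁[38;2;48;65;114m[48;2;9;12;21m🬊[38;2;48;65;114m[48;2;9;12;21m🬎[38;2;48;65;114m[48;2;12;17;21m🬂[38;2;19;28;9m[48;2;18;25;8m🬎[38;2;19;28;9m[48;2;18;25;8m🬎[38;2;19;28;9m[48;2;18;25;8m🬎[0m
[38;2;17;23;7m[48;2;15;20;6m🬂[38;2;17;23;7m[48;2;15;20;6m🬂[38;2;17;23;7m[48;2;15;20;6m🬂[38;2;17;23;7m[48;2;15;20;6m🬂[38;2;9;12;21m[48;2;15;19;6m🬬[38;2;9;12;21m[48;2;9;12;21m [38;2;9;12;21m[48;2;15;20;6m🬄[38;2;17;23;7m[48;2;15;20;6m🬂[38;2;17;23;7m[48;2;15;20;6m🬂[38;2;17;23;7m[48;2;15;20;6m🬂[0m
[38;2;14;17;5m[48;2;13;14;4m🬂[38;2;14;17;5m[48;2;13;14;4m🬂[38;2;14;17;5m[48;2;13;14;4m🬂[38;2;14;17;5m[48;2;13;14;4m🬂[38;2;14;17;5m[48;2;13;14;4m🬂[38;2;14;17;5m[48;2;13;14;4m🬂[38;2;14;17;5m[48;2;13;14;4m🬂[38;2;14;17;5m[48;2;13;14;4m🬂[38;2;14;17;5m[48;2;13;14;4m🬂[38;2;14;17;5m[48;2;13;14;4m🬂[0m
</frame>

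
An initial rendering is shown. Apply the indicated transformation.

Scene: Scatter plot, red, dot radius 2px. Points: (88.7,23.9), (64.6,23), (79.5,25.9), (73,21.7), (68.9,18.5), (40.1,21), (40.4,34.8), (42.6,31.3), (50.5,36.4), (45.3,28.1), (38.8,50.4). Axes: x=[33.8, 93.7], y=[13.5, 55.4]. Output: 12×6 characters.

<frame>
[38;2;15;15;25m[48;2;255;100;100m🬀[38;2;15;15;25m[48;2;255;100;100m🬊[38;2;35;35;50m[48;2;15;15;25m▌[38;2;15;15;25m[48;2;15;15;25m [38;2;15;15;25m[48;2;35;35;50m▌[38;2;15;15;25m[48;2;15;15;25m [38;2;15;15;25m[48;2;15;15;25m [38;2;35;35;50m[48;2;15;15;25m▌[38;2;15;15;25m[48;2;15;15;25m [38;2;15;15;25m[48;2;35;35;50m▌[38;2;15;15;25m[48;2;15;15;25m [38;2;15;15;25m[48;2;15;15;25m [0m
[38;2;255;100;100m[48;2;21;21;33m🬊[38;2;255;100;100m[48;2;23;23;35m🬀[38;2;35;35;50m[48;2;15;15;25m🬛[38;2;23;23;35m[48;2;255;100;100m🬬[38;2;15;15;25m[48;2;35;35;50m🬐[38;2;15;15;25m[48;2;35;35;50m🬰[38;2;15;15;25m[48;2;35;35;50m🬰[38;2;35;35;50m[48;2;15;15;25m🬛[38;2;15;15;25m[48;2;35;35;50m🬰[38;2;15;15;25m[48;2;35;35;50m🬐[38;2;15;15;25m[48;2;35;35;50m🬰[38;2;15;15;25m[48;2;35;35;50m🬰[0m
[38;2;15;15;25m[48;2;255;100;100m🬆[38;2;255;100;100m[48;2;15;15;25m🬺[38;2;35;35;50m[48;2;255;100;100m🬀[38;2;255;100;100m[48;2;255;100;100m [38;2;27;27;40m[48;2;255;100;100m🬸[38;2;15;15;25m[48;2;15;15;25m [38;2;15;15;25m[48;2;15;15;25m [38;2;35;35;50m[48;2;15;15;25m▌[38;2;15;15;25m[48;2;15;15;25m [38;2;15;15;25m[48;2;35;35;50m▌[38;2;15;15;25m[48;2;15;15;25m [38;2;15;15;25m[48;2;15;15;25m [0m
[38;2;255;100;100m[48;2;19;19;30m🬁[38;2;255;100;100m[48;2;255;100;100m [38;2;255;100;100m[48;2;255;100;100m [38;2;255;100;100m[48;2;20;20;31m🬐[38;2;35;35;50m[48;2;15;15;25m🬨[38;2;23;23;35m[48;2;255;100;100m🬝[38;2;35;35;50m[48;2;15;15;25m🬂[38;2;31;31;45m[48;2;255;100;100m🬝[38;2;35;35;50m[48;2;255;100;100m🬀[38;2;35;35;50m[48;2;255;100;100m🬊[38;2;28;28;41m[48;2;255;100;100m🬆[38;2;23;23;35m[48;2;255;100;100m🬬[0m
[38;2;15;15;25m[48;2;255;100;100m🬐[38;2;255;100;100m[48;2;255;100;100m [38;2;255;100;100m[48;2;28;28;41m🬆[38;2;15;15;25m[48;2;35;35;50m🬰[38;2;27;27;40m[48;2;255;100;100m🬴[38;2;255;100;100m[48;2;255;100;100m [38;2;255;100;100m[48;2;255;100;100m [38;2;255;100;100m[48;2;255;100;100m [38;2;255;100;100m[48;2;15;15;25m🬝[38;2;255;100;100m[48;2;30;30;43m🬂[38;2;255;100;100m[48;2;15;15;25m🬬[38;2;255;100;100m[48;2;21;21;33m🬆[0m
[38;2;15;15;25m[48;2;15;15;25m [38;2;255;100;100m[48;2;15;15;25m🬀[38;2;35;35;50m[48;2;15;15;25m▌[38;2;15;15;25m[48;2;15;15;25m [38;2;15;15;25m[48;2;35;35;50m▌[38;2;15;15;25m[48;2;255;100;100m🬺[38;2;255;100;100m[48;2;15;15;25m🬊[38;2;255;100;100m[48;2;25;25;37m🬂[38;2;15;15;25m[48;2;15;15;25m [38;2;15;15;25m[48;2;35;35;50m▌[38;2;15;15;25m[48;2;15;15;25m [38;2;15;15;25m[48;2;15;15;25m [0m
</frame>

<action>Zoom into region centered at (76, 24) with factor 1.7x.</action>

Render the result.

<frame>
[38;2;15;15;25m[48;2;15;15;25m [38;2;15;15;25m[48;2;15;15;25m [38;2;35;35;50m[48;2;15;15;25m▌[38;2;15;15;25m[48;2;15;15;25m [38;2;15;15;25m[48;2;35;35;50m▌[38;2;15;15;25m[48;2;15;15;25m [38;2;15;15;25m[48;2;15;15;25m [38;2;35;35;50m[48;2;15;15;25m▌[38;2;15;15;25m[48;2;15;15;25m [38;2;15;15;25m[48;2;35;35;50m▌[38;2;15;15;25m[48;2;15;15;25m [38;2;15;15;25m[48;2;15;15;25m [0m
[38;2;15;15;25m[48;2;35;35;50m🬰[38;2;15;15;25m[48;2;35;35;50m🬰[38;2;35;35;50m[48;2;15;15;25m🬛[38;2;15;15;25m[48;2;35;35;50m🬰[38;2;15;15;25m[48;2;35;35;50m🬐[38;2;15;15;25m[48;2;35;35;50m🬰[38;2;23;23;35m[48;2;255;100;100m🬝[38;2;35;35;50m[48;2;15;15;25m🬛[38;2;15;15;25m[48;2;35;35;50m🬰[38;2;15;15;25m[48;2;35;35;50m🬐[38;2;15;15;25m[48;2;35;35;50m🬰[38;2;15;15;25m[48;2;35;35;50m🬰[0m
[38;2;15;15;25m[48;2;15;15;25m [38;2;15;15;25m[48;2;255;100;100m🬝[38;2;21;21;33m[48;2;255;100;100m🬊[38;2;15;15;25m[48;2;15;15;25m [38;2;23;23;35m[48;2;255;100;100m🬝[38;2;15;15;25m[48;2;255;100;100m🬴[38;2;255;100;100m[48;2;255;100;100m [38;2;255;100;100m[48;2;15;15;25m🬛[38;2;15;15;25m[48;2;255;100;100m🬝[38;2;15;15;25m[48;2;255;100;100m🬀[38;2;15;15;25m[48;2;255;100;100m🬊[38;2;15;15;25m[48;2;15;15;25m [0m
[38;2;35;35;50m[48;2;15;15;25m🬂[38;2;255;100;100m[48;2;15;15;25m🬊[38;2;255;100;100m[48;2;255;100;100m [38;2;255;100;100m[48;2;35;35;50m🬺[38;2;255;100;100m[48;2;255;100;100m [38;2;255;100;100m[48;2;25;25;37m🬛[38;2;255;100;100m[48;2;19;19;30m🬁[38;2;35;35;50m[48;2;15;15;25m🬕[38;2;35;35;50m[48;2;15;15;25m🬂[38;2;255;100;100m[48;2;21;21;33m🬊[38;2;255;100;100m[48;2;19;19;30m🬀[38;2;35;35;50m[48;2;15;15;25m🬂[0m
[38;2;15;15;25m[48;2;35;35;50m🬰[38;2;15;15;25m[48;2;35;35;50m🬰[38;2;255;100;100m[48;2;28;28;41m🬊[38;2;255;100;100m[48;2;15;15;25m🬝[38;2;255;100;100m[48;2;30;30;43m🬂[38;2;15;15;25m[48;2;35;35;50m🬰[38;2;15;15;25m[48;2;35;35;50m🬰[38;2;35;35;50m[48;2;15;15;25m🬛[38;2;15;15;25m[48;2;35;35;50m🬰[38;2;15;15;25m[48;2;35;35;50m🬐[38;2;15;15;25m[48;2;35;35;50m🬰[38;2;15;15;25m[48;2;35;35;50m🬰[0m
[38;2;15;15;25m[48;2;15;15;25m [38;2;15;15;25m[48;2;15;15;25m [38;2;35;35;50m[48;2;15;15;25m▌[38;2;15;15;25m[48;2;15;15;25m [38;2;15;15;25m[48;2;35;35;50m▌[38;2;15;15;25m[48;2;15;15;25m [38;2;15;15;25m[48;2;15;15;25m [38;2;35;35;50m[48;2;15;15;25m▌[38;2;15;15;25m[48;2;15;15;25m [38;2;15;15;25m[48;2;35;35;50m▌[38;2;15;15;25m[48;2;15;15;25m [38;2;15;15;25m[48;2;15;15;25m [0m
</frame>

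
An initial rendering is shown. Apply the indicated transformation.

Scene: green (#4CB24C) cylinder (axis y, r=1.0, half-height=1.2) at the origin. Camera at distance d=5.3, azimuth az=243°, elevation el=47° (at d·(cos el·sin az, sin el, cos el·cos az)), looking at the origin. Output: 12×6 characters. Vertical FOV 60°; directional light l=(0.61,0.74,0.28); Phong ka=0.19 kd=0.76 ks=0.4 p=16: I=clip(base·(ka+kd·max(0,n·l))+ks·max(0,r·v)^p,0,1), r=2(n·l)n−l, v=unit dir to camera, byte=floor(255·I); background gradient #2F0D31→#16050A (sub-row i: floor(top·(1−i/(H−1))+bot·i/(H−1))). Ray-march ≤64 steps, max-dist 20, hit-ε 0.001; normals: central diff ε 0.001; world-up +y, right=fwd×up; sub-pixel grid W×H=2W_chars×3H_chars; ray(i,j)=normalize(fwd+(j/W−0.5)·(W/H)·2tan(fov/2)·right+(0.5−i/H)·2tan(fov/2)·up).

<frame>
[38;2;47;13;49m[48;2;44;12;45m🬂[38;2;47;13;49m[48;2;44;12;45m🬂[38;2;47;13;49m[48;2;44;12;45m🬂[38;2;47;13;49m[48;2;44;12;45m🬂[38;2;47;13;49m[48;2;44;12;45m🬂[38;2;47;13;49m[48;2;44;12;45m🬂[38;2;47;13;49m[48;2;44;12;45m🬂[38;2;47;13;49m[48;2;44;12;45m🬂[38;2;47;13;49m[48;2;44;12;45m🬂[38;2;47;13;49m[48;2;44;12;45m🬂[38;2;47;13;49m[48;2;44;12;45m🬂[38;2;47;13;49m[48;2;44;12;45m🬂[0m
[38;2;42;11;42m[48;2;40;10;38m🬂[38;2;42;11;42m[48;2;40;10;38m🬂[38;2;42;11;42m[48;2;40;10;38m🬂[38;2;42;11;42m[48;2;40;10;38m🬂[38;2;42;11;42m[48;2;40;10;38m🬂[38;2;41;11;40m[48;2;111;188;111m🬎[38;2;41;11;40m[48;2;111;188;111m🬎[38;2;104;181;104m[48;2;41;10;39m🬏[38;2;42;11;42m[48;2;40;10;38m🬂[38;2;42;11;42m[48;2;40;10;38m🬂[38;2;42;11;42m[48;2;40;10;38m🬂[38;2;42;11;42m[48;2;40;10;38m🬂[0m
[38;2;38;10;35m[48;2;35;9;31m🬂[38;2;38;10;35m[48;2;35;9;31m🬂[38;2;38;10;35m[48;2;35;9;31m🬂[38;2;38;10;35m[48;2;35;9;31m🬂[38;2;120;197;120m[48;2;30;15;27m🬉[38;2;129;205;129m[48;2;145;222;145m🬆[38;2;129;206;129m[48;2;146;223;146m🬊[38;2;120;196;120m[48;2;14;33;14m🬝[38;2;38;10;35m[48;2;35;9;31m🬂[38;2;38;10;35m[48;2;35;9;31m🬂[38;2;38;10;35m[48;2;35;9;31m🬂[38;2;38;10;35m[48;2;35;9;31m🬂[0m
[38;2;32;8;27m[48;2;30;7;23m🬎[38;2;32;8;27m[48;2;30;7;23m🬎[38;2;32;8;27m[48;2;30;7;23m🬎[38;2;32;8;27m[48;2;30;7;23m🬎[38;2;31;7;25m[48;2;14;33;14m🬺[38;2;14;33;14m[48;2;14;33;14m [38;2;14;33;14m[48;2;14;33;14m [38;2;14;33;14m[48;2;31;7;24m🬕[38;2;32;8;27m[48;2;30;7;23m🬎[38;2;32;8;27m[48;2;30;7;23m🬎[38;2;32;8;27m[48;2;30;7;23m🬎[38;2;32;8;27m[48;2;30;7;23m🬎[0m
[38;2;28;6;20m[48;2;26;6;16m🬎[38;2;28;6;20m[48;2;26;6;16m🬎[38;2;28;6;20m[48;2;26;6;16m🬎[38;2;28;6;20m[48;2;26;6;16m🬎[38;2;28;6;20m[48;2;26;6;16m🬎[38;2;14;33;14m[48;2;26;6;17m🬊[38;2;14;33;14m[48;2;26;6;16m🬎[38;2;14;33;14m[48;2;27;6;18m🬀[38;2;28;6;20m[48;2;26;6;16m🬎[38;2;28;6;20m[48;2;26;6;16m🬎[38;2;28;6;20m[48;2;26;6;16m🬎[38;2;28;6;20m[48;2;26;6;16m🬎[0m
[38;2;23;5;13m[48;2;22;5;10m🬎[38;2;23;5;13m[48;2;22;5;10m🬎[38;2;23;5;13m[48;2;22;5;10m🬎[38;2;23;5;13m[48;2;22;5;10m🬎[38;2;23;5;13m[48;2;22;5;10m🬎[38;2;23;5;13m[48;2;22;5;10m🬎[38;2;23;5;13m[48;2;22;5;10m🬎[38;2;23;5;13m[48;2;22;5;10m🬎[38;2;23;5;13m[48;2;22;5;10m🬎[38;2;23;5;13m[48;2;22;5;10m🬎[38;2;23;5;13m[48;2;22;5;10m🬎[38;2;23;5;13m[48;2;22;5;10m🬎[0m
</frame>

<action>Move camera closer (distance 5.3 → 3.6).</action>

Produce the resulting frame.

<frame>
[38;2;47;13;49m[48;2;44;12;45m🬂[38;2;47;13;49m[48;2;44;12;45m🬂[38;2;47;13;49m[48;2;44;12;45m🬂[38;2;47;13;49m[48;2;44;12;45m🬂[38;2;47;13;49m[48;2;44;12;45m🬂[38;2;45;12;46m[48;2;77;154;77m🬝[38;2;46;12;47m[48;2;76;153;76m🬎[38;2;47;13;49m[48;2;44;12;45m🬂[38;2;47;13;49m[48;2;44;12;45m🬂[38;2;47;13;49m[48;2;44;12;45m🬂[38;2;47;13;49m[48;2;44;12;45m🬂[38;2;47;13;49m[48;2;44;12;45m🬂[0m
[38;2;42;11;42m[48;2;40;10;38m🬂[38;2;42;11;42m[48;2;40;10;38m🬂[38;2;42;11;42m[48;2;40;10;38m🬂[38;2;41;10;40m[48;2;84;161;84m🬕[38;2;82;159;82m[48;2;97;174;97m🬆[38;2;91;168;91m[48;2;111;188;111m🬎[38;2;92;168;92m[48;2;111;188;111m🬎[38;2;82;159;82m[48;2;97;174;97m🬊[38;2;42;11;42m[48;2;79;156;79m🬁[38;2;42;11;42m[48;2;40;10;38m🬂[38;2;42;11;42m[48;2;40;10;38m🬂[38;2;42;11;42m[48;2;40;10;38m🬂[0m
[38;2;38;10;35m[48;2;35;9;31m🬂[38;2;38;10;35m[48;2;35;9;31m🬂[38;2;38;10;35m[48;2;35;9;31m🬂[38;2;95;172;95m[48;2;27;18;25m🬁[38;2;115;192;115m[48;2;14;33;14m🬎[38;2;129;205;129m[48;2;145;222;145m🬆[38;2;129;206;129m[48;2;146;223;146m🬊[38;2;120;196;120m[48;2;14;33;14m🬝[38;2;95;171;95m[48;2;14;33;14m🬆[38;2;38;10;35m[48;2;35;9;31m🬂[38;2;38;10;35m[48;2;35;9;31m🬂[38;2;38;10;35m[48;2;35;9;31m🬂[0m
[38;2;32;8;27m[48;2;30;7;23m🬎[38;2;32;8;27m[48;2;30;7;23m🬎[38;2;32;8;27m[48;2;30;7;23m🬎[38;2;32;8;27m[48;2;30;7;23m🬎[38;2;14;33;14m[48;2;14;33;14m [38;2;14;33;14m[48;2;14;33;14m [38;2;14;33;14m[48;2;14;33;14m [38;2;14;33;14m[48;2;14;33;14m [38;2;14;33;14m[48;2;31;7;25m▌[38;2;32;8;27m[48;2;30;7;23m🬎[38;2;32;8;27m[48;2;30;7;23m🬎[38;2;32;8;27m[48;2;30;7;23m🬎[0m
[38;2;28;6;20m[48;2;26;6;16m🬎[38;2;28;6;20m[48;2;26;6;16m🬎[38;2;28;6;20m[48;2;26;6;16m🬎[38;2;28;6;20m[48;2;26;6;16m🬎[38;2;27;6;18m[48;2;14;33;14m🬲[38;2;14;33;14m[48;2;14;33;14m [38;2;14;33;14m[48;2;14;33;14m [38;2;14;33;14m[48;2;26;6;16m🬝[38;2;28;6;20m[48;2;26;6;16m🬎[38;2;28;6;20m[48;2;26;6;16m🬎[38;2;28;6;20m[48;2;26;6;16m🬎[38;2;28;6;20m[48;2;26;6;16m🬎[0m
[38;2;23;5;13m[48;2;22;5;10m🬎[38;2;23;5;13m[48;2;22;5;10m🬎[38;2;23;5;13m[48;2;22;5;10m🬎[38;2;23;5;13m[48;2;22;5;10m🬎[38;2;23;5;13m[48;2;22;5;10m🬎[38;2;22;5;11m[48;2;14;33;14m🬺[38;2;14;33;14m[48;2;22;5;11m🬂[38;2;23;5;13m[48;2;22;5;10m🬎[38;2;23;5;13m[48;2;22;5;10m🬎[38;2;23;5;13m[48;2;22;5;10m🬎[38;2;23;5;13m[48;2;22;5;10m🬎[38;2;23;5;13m[48;2;22;5;10m🬎[0m
</frame>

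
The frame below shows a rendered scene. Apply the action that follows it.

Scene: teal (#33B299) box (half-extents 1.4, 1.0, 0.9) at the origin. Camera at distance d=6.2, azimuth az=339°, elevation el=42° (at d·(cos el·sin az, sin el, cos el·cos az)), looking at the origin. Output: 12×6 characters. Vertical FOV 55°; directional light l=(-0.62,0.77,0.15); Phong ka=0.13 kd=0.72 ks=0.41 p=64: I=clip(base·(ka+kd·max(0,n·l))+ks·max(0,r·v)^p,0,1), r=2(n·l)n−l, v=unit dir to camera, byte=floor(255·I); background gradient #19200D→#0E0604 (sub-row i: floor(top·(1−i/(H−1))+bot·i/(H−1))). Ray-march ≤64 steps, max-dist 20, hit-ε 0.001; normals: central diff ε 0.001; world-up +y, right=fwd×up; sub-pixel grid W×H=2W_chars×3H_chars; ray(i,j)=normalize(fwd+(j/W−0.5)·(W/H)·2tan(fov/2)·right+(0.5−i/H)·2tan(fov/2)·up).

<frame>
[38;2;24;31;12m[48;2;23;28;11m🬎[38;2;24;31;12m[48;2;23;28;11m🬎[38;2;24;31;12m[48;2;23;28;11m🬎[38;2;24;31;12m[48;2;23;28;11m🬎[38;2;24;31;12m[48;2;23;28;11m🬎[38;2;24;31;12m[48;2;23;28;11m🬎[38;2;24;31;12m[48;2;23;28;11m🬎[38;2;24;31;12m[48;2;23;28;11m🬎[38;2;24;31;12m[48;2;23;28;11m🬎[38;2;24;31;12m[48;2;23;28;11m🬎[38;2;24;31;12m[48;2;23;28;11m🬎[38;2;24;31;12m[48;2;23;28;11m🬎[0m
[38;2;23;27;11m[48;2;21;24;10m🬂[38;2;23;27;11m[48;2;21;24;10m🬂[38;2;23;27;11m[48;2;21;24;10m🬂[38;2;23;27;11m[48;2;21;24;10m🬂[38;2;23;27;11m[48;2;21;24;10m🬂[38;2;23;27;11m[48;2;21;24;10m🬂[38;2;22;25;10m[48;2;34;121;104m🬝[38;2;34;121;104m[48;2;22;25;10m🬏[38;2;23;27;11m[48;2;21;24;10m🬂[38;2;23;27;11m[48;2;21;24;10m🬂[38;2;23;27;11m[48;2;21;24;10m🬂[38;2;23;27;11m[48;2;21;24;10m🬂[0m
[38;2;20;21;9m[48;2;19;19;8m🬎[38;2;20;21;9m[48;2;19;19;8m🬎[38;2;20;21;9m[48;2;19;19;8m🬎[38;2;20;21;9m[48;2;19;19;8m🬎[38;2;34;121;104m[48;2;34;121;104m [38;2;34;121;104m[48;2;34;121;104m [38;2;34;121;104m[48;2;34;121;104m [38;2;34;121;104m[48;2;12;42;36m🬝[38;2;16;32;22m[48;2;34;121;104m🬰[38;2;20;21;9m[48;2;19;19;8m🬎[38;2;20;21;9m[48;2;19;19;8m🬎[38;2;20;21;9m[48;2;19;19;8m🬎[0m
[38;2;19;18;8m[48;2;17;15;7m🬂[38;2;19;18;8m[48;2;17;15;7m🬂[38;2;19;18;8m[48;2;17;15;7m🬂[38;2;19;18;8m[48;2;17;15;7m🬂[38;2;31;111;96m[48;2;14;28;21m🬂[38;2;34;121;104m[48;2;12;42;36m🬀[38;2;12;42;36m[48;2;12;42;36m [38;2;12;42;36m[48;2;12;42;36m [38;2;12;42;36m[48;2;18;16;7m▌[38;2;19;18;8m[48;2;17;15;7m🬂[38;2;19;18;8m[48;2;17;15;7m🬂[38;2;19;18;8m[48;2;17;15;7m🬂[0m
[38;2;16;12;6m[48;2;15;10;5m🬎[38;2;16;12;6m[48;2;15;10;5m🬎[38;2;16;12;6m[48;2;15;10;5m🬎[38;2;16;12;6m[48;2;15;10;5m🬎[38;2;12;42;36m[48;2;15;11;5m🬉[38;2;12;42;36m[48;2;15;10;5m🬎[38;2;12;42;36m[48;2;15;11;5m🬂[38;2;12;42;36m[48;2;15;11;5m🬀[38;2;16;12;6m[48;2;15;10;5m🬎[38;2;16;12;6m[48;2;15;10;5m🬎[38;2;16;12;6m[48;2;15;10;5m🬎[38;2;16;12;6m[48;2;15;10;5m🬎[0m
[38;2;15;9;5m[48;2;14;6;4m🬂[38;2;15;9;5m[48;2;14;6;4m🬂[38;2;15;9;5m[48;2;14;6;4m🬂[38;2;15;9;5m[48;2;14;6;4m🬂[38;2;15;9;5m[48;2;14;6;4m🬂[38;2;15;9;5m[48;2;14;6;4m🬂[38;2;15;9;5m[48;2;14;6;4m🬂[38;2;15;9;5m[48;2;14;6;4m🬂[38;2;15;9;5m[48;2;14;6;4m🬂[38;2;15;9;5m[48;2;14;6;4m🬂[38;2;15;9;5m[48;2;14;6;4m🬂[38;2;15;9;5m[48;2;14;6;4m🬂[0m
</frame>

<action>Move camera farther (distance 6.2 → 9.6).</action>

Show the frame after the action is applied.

<frame>
[38;2;24;31;12m[48;2;23;28;11m🬎[38;2;24;31;12m[48;2;23;28;11m🬎[38;2;24;31;12m[48;2;23;28;11m🬎[38;2;24;31;12m[48;2;23;28;11m🬎[38;2;24;31;12m[48;2;23;28;11m🬎[38;2;24;31;12m[48;2;23;28;11m🬎[38;2;24;31;12m[48;2;23;28;11m🬎[38;2;24;31;12m[48;2;23;28;11m🬎[38;2;24;31;12m[48;2;23;28;11m🬎[38;2;24;31;12m[48;2;23;28;11m🬎[38;2;24;31;12m[48;2;23;28;11m🬎[38;2;24;31;12m[48;2;23;28;11m🬎[0m
[38;2;23;27;11m[48;2;21;24;10m🬂[38;2;23;27;11m[48;2;21;24;10m🬂[38;2;23;27;11m[48;2;21;24;10m🬂[38;2;23;27;11m[48;2;21;24;10m🬂[38;2;23;27;11m[48;2;21;24;10m🬂[38;2;23;27;11m[48;2;21;24;10m🬂[38;2;23;27;11m[48;2;21;24;10m🬂[38;2;23;27;11m[48;2;21;24;10m🬂[38;2;23;27;11m[48;2;21;24;10m🬂[38;2;23;27;11m[48;2;21;24;10m🬂[38;2;23;27;11m[48;2;21;24;10m🬂[38;2;23;27;11m[48;2;21;24;10m🬂[0m
[38;2;20;21;9m[48;2;19;19;8m🬎[38;2;20;21;9m[48;2;19;19;8m🬎[38;2;20;21;9m[48;2;19;19;8m🬎[38;2;20;21;9m[48;2;19;19;8m🬎[38;2;20;21;9m[48;2;19;19;8m🬎[38;2;21;22;9m[48;2;34;121;104m🬂[38;2;21;22;9m[48;2;34;121;104m🬂[38;2;34;121;104m[48;2;20;21;9m🬱[38;2;20;21;9m[48;2;19;19;8m🬎[38;2;20;21;9m[48;2;19;19;8m🬎[38;2;20;21;9m[48;2;19;19;8m🬎[38;2;20;21;9m[48;2;19;19;8m🬎[0m
[38;2;19;18;8m[48;2;17;15;7m🬂[38;2;19;18;8m[48;2;17;15;7m🬂[38;2;19;18;8m[48;2;17;15;7m🬂[38;2;19;18;8m[48;2;17;15;7m🬂[38;2;19;18;8m[48;2;17;15;7m🬂[38;2;32;114;98m[48;2;12;42;36m🬒[38;2;12;42;36m[48;2;12;42;36m [38;2;12;42;36m[48;2;17;15;7m🬆[38;2;19;18;8m[48;2;17;15;7m🬂[38;2;19;18;8m[48;2;17;15;7m🬂[38;2;19;18;8m[48;2;17;15;7m🬂[38;2;19;18;8m[48;2;17;15;7m🬂[0m
[38;2;16;12;6m[48;2;15;10;5m🬎[38;2;16;12;6m[48;2;15;10;5m🬎[38;2;16;12;6m[48;2;15;10;5m🬎[38;2;16;12;6m[48;2;15;10;5m🬎[38;2;16;12;6m[48;2;15;10;5m🬎[38;2;16;12;6m[48;2;15;10;5m🬎[38;2;16;12;6m[48;2;15;10;5m🬎[38;2;16;12;6m[48;2;15;10;5m🬎[38;2;16;12;6m[48;2;15;10;5m🬎[38;2;16;12;6m[48;2;15;10;5m🬎[38;2;16;12;6m[48;2;15;10;5m🬎[38;2;16;12;6m[48;2;15;10;5m🬎[0m
[38;2;15;9;5m[48;2;14;6;4m🬂[38;2;15;9;5m[48;2;14;6;4m🬂[38;2;15;9;5m[48;2;14;6;4m🬂[38;2;15;9;5m[48;2;14;6;4m🬂[38;2;15;9;5m[48;2;14;6;4m🬂[38;2;15;9;5m[48;2;14;6;4m🬂[38;2;15;9;5m[48;2;14;6;4m🬂[38;2;15;9;5m[48;2;14;6;4m🬂[38;2;15;9;5m[48;2;14;6;4m🬂[38;2;15;9;5m[48;2;14;6;4m🬂[38;2;15;9;5m[48;2;14;6;4m🬂[38;2;15;9;5m[48;2;14;6;4m🬂[0m
</frame>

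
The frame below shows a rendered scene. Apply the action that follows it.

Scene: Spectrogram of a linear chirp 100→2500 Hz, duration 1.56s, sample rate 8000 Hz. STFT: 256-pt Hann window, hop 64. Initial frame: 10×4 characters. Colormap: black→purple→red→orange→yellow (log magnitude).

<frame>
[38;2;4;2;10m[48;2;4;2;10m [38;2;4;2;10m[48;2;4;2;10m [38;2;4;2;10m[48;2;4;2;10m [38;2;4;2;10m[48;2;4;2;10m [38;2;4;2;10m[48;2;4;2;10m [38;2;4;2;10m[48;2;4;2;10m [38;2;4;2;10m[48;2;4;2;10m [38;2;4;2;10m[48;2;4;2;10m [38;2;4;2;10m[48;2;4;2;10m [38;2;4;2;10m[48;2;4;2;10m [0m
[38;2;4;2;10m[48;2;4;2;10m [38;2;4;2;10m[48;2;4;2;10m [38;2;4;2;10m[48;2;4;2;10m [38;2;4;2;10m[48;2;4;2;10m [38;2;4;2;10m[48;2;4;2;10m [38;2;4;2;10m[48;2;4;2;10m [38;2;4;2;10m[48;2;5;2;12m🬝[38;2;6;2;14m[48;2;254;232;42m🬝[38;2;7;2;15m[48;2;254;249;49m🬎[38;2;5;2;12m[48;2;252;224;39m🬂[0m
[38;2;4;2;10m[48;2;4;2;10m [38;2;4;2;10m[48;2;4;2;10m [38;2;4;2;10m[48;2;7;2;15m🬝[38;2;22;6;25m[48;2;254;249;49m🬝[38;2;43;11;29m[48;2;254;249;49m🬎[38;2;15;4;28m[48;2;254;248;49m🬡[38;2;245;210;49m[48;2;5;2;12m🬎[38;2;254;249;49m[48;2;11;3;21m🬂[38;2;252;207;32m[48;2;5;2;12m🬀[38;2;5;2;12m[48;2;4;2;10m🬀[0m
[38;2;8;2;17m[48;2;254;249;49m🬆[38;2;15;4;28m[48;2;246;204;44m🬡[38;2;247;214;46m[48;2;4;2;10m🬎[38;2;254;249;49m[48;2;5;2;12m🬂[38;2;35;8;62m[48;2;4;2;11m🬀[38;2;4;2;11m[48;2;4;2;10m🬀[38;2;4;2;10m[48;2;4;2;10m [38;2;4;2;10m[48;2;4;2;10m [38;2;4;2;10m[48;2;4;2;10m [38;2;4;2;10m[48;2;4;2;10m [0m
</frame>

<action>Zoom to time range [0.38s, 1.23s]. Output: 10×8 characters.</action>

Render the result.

<frame>
[38;2;4;2;10m[48;2;4;2;10m [38;2;4;2;10m[48;2;4;2;10m [38;2;4;2;10m[48;2;4;2;10m [38;2;4;2;10m[48;2;4;2;10m [38;2;4;2;10m[48;2;4;2;10m [38;2;4;2;10m[48;2;4;2;10m [38;2;4;2;10m[48;2;4;2;10m [38;2;4;2;10m[48;2;4;2;10m [38;2;4;2;10m[48;2;4;2;10m [38;2;4;2;10m[48;2;4;2;10m [0m
[38;2;4;2;10m[48;2;4;2;10m [38;2;4;2;10m[48;2;4;2;10m [38;2;4;2;10m[48;2;4;2;10m [38;2;4;2;10m[48;2;4;2;10m [38;2;4;2;10m[48;2;4;2;10m [38;2;4;2;10m[48;2;4;2;10m [38;2;4;2;10m[48;2;4;2;10m [38;2;4;2;10m[48;2;4;2;10m [38;2;4;2;10m[48;2;4;2;10m [38;2;4;2;10m[48;2;4;2;10m [0m
[38;2;4;2;10m[48;2;4;2;10m [38;2;4;2;10m[48;2;4;2;10m [38;2;4;2;10m[48;2;4;2;10m [38;2;4;2;10m[48;2;4;2;10m [38;2;4;2;10m[48;2;4;2;10m [38;2;4;2;10m[48;2;4;2;10m [38;2;4;2;10m[48;2;4;2;10m [38;2;4;2;10m[48;2;4;2;10m [38;2;4;2;10m[48;2;4;2;10m [38;2;4;2;10m[48;2;4;2;10m [0m
[38;2;4;2;10m[48;2;4;2;10m [38;2;4;2;10m[48;2;4;2;10m [38;2;4;2;10m[48;2;4;2;10m [38;2;4;2;10m[48;2;4;2;10m [38;2;4;2;10m[48;2;4;2;10m [38;2;4;2;10m[48;2;4;2;10m [38;2;4;2;10m[48;2;4;2;10m [38;2;4;2;10m[48;2;4;2;11m🬝[38;2;4;2;10m[48;2;7;2;15m🬝[38;2;6;2;14m[48;2;226;104;43m🬝[0m
[38;2;4;2;10m[48;2;4;2;10m [38;2;4;2;10m[48;2;4;2;10m [38;2;4;2;10m[48;2;4;2;10m [38;2;4;2;10m[48;2;4;2;11m🬝[38;2;4;2;10m[48;2;9;3;19m🬝[38;2;8;2;17m[48;2;211;75;63m🬝[38;2;9;3;19m[48;2;254;249;49m🬎[38;2;8;2;17m[48;2;241;200;55m🬂[38;2;244;198;45m[48;2;33;7;59m🬜[38;2;254;243;47m[48;2;33;8;40m🬆[0m
[38;2;4;2;10m[48;2;8;2;17m🬝[38;2;7;2;15m[48;2;193;50;80m🬝[38;2;7;2;16m[48;2;254;248;49m🬎[38;2;62;16;38m[48;2;254;249;49m🬆[38;2;248;211;42m[48;2;31;7;55m🬜[38;2;253;237;44m[48;2;19;4;35m🬆[38;2;232;161;57m[48;2;6;2;15m🬂[38;2;24;6;43m[48;2;5;2;12m🬀[38;2;6;2;13m[48;2;4;2;10m🬀[38;2;4;2;11m[48;2;4;2;10m🬀[0m
[38;2;242;196;49m[48;2;35;8;62m🬜[38;2;254;241;46m[48;2;26;6;40m🬆[38;2;239;175;46m[48;2;7;2;16m🬂[38;2;28;7;50m[48;2;5;2;12m🬀[38;2;6;2;13m[48;2;4;2;10m🬀[38;2;4;2;10m[48;2;4;2;10m [38;2;4;2;10m[48;2;4;2;10m [38;2;4;2;10m[48;2;4;2;10m [38;2;4;2;10m[48;2;4;2;10m [38;2;4;2;10m[48;2;4;2;10m [0m
[38;2;5;2;13m[48;2;4;2;10m🬀[38;2;4;2;10m[48;2;4;2;10m [38;2;4;2;10m[48;2;4;2;10m [38;2;4;2;10m[48;2;4;2;10m [38;2;4;2;10m[48;2;4;2;10m [38;2;4;2;10m[48;2;4;2;10m [38;2;4;2;10m[48;2;4;2;10m [38;2;4;2;10m[48;2;4;2;10m [38;2;4;2;10m[48;2;4;2;10m [38;2;4;2;10m[48;2;4;2;10m [0m
</frame>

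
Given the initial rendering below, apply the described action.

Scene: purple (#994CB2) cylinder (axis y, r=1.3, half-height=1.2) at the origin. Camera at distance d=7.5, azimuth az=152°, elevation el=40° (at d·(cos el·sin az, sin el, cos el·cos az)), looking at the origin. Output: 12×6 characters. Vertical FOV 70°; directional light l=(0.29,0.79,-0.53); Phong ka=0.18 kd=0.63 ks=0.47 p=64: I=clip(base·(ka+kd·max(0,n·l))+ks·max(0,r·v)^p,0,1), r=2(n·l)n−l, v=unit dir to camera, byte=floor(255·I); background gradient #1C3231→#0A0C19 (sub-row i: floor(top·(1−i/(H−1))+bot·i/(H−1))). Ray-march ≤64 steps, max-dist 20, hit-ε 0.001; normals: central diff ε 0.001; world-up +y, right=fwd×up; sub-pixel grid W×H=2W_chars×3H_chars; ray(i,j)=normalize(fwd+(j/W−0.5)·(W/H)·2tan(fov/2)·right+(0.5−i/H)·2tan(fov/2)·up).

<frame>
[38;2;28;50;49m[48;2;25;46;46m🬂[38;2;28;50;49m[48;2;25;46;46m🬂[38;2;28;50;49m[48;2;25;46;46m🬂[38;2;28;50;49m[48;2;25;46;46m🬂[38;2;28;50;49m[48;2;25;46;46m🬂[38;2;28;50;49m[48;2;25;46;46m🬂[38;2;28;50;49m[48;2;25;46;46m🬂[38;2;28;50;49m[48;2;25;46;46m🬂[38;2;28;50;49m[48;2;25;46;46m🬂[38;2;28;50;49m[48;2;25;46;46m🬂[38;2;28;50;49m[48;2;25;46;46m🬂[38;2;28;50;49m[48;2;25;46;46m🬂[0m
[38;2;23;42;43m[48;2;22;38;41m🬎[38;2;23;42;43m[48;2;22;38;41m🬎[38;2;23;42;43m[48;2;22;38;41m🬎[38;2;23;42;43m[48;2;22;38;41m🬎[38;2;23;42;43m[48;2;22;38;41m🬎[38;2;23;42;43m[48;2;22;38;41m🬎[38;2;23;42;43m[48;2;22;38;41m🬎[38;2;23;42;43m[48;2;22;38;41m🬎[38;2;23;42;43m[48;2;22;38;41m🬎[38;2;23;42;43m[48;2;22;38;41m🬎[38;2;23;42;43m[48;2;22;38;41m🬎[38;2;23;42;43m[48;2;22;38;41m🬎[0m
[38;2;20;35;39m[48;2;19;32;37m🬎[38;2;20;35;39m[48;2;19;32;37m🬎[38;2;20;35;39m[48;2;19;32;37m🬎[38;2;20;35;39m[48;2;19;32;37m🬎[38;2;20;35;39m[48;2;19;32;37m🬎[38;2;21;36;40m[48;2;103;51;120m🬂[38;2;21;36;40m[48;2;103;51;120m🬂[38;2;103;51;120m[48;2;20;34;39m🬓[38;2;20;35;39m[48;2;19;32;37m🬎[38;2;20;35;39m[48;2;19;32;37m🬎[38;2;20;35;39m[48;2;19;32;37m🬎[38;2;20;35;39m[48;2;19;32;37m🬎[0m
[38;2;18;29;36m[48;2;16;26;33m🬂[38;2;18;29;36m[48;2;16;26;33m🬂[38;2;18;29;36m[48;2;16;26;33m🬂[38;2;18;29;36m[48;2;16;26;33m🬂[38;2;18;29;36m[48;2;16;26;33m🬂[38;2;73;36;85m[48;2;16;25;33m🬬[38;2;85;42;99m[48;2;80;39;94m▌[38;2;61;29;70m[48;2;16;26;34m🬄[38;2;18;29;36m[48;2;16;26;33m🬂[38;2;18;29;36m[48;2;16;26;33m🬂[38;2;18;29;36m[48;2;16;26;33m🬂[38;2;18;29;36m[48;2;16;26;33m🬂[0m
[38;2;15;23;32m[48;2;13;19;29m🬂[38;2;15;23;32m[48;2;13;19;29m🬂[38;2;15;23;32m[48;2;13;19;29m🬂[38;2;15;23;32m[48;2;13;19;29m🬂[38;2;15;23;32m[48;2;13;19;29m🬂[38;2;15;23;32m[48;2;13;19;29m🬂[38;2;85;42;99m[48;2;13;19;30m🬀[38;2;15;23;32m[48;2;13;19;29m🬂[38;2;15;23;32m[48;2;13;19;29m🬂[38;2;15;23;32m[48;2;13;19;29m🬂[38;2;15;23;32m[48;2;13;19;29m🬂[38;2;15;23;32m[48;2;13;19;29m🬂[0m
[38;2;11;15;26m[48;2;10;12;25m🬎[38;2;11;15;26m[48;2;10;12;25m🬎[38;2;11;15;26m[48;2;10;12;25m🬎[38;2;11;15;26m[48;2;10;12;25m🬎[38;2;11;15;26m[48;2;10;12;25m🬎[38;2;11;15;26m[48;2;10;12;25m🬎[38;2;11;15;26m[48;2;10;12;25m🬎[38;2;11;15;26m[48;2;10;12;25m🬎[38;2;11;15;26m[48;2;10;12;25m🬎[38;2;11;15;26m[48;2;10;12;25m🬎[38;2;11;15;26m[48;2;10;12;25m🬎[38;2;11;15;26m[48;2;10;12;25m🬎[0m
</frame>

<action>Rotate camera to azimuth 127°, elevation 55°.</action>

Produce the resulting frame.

<frame>
[38;2;28;50;49m[48;2;25;46;46m🬂[38;2;28;50;49m[48;2;25;46;46m🬂[38;2;28;50;49m[48;2;25;46;46m🬂[38;2;28;50;49m[48;2;25;46;46m🬂[38;2;28;50;49m[48;2;25;46;46m🬂[38;2;28;50;49m[48;2;25;46;46m🬂[38;2;28;50;49m[48;2;25;46;46m🬂[38;2;28;50;49m[48;2;25;46;46m🬂[38;2;28;50;49m[48;2;25;46;46m🬂[38;2;28;50;49m[48;2;25;46;46m🬂[38;2;28;50;49m[48;2;25;46;46m🬂[38;2;28;50;49m[48;2;25;46;46m🬂[0m
[38;2;23;42;43m[48;2;22;38;41m🬎[38;2;23;42;43m[48;2;22;38;41m🬎[38;2;23;42;43m[48;2;22;38;41m🬎[38;2;23;42;43m[48;2;22;38;41m🬎[38;2;23;42;43m[48;2;22;38;41m🬎[38;2;23;42;43m[48;2;22;38;41m🬎[38;2;23;42;43m[48;2;22;38;41m🬎[38;2;23;42;43m[48;2;22;38;41m🬎[38;2;23;42;43m[48;2;22;38;41m🬎[38;2;23;42;43m[48;2;22;38;41m🬎[38;2;23;42;43m[48;2;22;38;41m🬎[38;2;23;42;43m[48;2;22;38;41m🬎[0m
[38;2;20;35;39m[48;2;19;32;37m🬎[38;2;20;35;39m[48;2;19;32;37m🬎[38;2;20;35;39m[48;2;19;32;37m🬎[38;2;20;35;39m[48;2;19;32;37m🬎[38;2;20;35;39m[48;2;19;32;37m🬎[38;2;21;36;40m[48;2;103;51;120m🬂[38;2;103;51;120m[48;2;21;36;40m🬺[38;2;103;51;120m[48;2;20;34;39m🬓[38;2;20;35;39m[48;2;19;32;37m🬎[38;2;20;35;39m[48;2;19;32;37m🬎[38;2;20;35;39m[48;2;19;32;37m🬎[38;2;20;35;39m[48;2;19;32;37m🬎[0m
[38;2;18;29;36m[48;2;16;26;33m🬂[38;2;18;29;36m[48;2;16;26;33m🬂[38;2;18;29;36m[48;2;16;26;33m🬂[38;2;18;29;36m[48;2;16;26;33m🬂[38;2;18;29;36m[48;2;16;26;33m🬂[38;2;84;41;98m[48;2;25;21;37m🬨[38;2;103;51;120m[48;2;82;41;96m🬂[38;2;89;44;104m[48;2;16;26;34m🬄[38;2;18;29;36m[48;2;16;26;33m🬂[38;2;18;29;36m[48;2;16;26;33m🬂[38;2;18;29;36m[48;2;16;26;33m🬂[38;2;18;29;36m[48;2;16;26;33m🬂[0m
[38;2;15;23;32m[48;2;13;19;29m🬂[38;2;15;23;32m[48;2;13;19;29m🬂[38;2;15;23;32m[48;2;13;19;29m🬂[38;2;15;23;32m[48;2;13;19;29m🬂[38;2;15;23;32m[48;2;13;19;29m🬂[38;2;15;23;32m[48;2;13;19;29m🬂[38;2;15;23;32m[48;2;13;19;29m🬂[38;2;15;23;32m[48;2;13;19;29m🬂[38;2;15;23;32m[48;2;13;19;29m🬂[38;2;15;23;32m[48;2;13;19;29m🬂[38;2;15;23;32m[48;2;13;19;29m🬂[38;2;15;23;32m[48;2;13;19;29m🬂[0m
[38;2;11;15;26m[48;2;10;12;25m🬎[38;2;11;15;26m[48;2;10;12;25m🬎[38;2;11;15;26m[48;2;10;12;25m🬎[38;2;11;15;26m[48;2;10;12;25m🬎[38;2;11;15;26m[48;2;10;12;25m🬎[38;2;11;15;26m[48;2;10;12;25m🬎[38;2;11;15;26m[48;2;10;12;25m🬎[38;2;11;15;26m[48;2;10;12;25m🬎[38;2;11;15;26m[48;2;10;12;25m🬎[38;2;11;15;26m[48;2;10;12;25m🬎[38;2;11;15;26m[48;2;10;12;25m🬎[38;2;11;15;26m[48;2;10;12;25m🬎[0m
</frame>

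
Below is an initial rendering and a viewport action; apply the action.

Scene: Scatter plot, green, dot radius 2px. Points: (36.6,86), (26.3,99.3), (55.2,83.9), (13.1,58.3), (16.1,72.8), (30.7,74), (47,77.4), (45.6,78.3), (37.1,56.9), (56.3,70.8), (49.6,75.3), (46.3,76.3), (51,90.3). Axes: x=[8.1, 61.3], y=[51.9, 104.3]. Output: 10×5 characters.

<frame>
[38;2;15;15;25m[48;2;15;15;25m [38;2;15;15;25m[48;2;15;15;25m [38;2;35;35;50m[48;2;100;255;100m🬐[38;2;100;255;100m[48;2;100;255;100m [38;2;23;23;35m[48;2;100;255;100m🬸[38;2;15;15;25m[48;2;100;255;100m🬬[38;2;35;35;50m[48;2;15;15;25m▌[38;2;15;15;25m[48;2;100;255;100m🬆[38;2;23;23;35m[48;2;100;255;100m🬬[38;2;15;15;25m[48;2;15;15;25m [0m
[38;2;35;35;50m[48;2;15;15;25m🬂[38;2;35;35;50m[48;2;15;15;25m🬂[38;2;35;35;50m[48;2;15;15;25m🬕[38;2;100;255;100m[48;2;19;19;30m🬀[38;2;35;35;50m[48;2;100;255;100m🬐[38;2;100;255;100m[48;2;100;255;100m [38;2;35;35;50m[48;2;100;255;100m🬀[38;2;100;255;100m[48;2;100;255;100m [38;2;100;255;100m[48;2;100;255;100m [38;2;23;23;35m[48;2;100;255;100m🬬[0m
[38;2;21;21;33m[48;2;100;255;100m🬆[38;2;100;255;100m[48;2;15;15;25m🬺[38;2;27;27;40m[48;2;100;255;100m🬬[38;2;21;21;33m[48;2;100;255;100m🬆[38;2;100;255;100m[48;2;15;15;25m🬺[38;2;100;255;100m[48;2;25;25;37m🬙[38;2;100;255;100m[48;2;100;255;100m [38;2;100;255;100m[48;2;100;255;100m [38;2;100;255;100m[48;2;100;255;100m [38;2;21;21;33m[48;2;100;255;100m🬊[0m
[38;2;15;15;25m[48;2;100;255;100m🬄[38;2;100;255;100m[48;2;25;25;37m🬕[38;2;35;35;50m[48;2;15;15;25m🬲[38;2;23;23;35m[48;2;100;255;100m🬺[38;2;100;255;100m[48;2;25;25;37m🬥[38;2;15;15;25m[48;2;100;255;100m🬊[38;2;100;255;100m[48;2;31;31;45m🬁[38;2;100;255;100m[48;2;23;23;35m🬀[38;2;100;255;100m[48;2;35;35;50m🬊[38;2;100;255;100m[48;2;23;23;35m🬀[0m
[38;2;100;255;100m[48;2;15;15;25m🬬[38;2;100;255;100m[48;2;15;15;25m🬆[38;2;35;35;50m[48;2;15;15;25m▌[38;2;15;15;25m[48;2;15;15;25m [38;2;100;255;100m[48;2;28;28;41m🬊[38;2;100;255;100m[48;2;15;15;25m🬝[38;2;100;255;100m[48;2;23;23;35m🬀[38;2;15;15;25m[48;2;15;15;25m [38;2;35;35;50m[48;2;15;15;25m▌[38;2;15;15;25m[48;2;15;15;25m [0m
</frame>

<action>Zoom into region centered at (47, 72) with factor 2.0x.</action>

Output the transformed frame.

<frame>
[38;2;100;255;100m[48;2;15;15;25m🬊[38;2;100;255;100m[48;2;15;15;25m🬝[38;2;100;255;100m[48;2;23;23;35m🬀[38;2;15;15;25m[48;2;100;255;100m🬝[38;2;21;21;33m[48;2;100;255;100m🬊[38;2;15;15;25m[48;2;15;15;25m [38;2;100;255;100m[48;2;27;27;40m🬁[38;2;100;255;100m[48;2;15;15;25m🬬[38;2;100;255;100m[48;2;21;21;33m🬆[38;2;15;15;25m[48;2;15;15;25m [0m
[38;2;35;35;50m[48;2;15;15;25m🬂[38;2;35;35;50m[48;2;15;15;25m🬂[38;2;35;35;50m[48;2;15;15;25m🬕[38;2;100;255;100m[48;2;15;15;25m🬬[38;2;100;255;100m[48;2;100;255;100m [38;2;100;255;100m[48;2;100;255;100m [38;2;100;255;100m[48;2;28;28;41m🬱[38;2;35;35;50m[48;2;15;15;25m🬂[38;2;27;27;40m[48;2;100;255;100m🬬[38;2;35;35;50m[48;2;15;15;25m🬂[0m
[38;2;15;15;25m[48;2;35;35;50m🬰[38;2;15;15;25m[48;2;35;35;50m🬰[38;2;35;35;50m[48;2;15;15;25m🬛[38;2;15;15;25m[48;2;35;35;50m🬰[38;2;100;255;100m[48;2;30;30;43m🬂[38;2;100;255;100m[48;2;21;21;33m🬊[38;2;100;255;100m[48;2;27;27;40m🬀[38;2;15;15;25m[48;2;100;255;100m🬐[38;2;100;255;100m[48;2;100;255;100m [38;2;19;19;30m[48;2;100;255;100m🬸[0m
[38;2;15;15;25m[48;2;35;35;50m🬎[38;2;15;15;25m[48;2;35;35;50m🬎[38;2;35;35;50m[48;2;15;15;25m🬲[38;2;15;15;25m[48;2;35;35;50m🬎[38;2;35;35;50m[48;2;15;15;25m🬲[38;2;15;15;25m[48;2;35;35;50m🬎[38;2;35;35;50m[48;2;15;15;25m🬲[38;2;15;15;25m[48;2;35;35;50m🬎[38;2;100;255;100m[48;2;27;27;40m🬀[38;2;15;15;25m[48;2;35;35;50m🬎[0m
[38;2;15;15;25m[48;2;15;15;25m [38;2;15;15;25m[48;2;15;15;25m [38;2;35;35;50m[48;2;15;15;25m▌[38;2;15;15;25m[48;2;15;15;25m [38;2;35;35;50m[48;2;15;15;25m▌[38;2;15;15;25m[48;2;15;15;25m [38;2;35;35;50m[48;2;15;15;25m▌[38;2;15;15;25m[48;2;15;15;25m [38;2;35;35;50m[48;2;15;15;25m▌[38;2;15;15;25m[48;2;15;15;25m [0m
</frame>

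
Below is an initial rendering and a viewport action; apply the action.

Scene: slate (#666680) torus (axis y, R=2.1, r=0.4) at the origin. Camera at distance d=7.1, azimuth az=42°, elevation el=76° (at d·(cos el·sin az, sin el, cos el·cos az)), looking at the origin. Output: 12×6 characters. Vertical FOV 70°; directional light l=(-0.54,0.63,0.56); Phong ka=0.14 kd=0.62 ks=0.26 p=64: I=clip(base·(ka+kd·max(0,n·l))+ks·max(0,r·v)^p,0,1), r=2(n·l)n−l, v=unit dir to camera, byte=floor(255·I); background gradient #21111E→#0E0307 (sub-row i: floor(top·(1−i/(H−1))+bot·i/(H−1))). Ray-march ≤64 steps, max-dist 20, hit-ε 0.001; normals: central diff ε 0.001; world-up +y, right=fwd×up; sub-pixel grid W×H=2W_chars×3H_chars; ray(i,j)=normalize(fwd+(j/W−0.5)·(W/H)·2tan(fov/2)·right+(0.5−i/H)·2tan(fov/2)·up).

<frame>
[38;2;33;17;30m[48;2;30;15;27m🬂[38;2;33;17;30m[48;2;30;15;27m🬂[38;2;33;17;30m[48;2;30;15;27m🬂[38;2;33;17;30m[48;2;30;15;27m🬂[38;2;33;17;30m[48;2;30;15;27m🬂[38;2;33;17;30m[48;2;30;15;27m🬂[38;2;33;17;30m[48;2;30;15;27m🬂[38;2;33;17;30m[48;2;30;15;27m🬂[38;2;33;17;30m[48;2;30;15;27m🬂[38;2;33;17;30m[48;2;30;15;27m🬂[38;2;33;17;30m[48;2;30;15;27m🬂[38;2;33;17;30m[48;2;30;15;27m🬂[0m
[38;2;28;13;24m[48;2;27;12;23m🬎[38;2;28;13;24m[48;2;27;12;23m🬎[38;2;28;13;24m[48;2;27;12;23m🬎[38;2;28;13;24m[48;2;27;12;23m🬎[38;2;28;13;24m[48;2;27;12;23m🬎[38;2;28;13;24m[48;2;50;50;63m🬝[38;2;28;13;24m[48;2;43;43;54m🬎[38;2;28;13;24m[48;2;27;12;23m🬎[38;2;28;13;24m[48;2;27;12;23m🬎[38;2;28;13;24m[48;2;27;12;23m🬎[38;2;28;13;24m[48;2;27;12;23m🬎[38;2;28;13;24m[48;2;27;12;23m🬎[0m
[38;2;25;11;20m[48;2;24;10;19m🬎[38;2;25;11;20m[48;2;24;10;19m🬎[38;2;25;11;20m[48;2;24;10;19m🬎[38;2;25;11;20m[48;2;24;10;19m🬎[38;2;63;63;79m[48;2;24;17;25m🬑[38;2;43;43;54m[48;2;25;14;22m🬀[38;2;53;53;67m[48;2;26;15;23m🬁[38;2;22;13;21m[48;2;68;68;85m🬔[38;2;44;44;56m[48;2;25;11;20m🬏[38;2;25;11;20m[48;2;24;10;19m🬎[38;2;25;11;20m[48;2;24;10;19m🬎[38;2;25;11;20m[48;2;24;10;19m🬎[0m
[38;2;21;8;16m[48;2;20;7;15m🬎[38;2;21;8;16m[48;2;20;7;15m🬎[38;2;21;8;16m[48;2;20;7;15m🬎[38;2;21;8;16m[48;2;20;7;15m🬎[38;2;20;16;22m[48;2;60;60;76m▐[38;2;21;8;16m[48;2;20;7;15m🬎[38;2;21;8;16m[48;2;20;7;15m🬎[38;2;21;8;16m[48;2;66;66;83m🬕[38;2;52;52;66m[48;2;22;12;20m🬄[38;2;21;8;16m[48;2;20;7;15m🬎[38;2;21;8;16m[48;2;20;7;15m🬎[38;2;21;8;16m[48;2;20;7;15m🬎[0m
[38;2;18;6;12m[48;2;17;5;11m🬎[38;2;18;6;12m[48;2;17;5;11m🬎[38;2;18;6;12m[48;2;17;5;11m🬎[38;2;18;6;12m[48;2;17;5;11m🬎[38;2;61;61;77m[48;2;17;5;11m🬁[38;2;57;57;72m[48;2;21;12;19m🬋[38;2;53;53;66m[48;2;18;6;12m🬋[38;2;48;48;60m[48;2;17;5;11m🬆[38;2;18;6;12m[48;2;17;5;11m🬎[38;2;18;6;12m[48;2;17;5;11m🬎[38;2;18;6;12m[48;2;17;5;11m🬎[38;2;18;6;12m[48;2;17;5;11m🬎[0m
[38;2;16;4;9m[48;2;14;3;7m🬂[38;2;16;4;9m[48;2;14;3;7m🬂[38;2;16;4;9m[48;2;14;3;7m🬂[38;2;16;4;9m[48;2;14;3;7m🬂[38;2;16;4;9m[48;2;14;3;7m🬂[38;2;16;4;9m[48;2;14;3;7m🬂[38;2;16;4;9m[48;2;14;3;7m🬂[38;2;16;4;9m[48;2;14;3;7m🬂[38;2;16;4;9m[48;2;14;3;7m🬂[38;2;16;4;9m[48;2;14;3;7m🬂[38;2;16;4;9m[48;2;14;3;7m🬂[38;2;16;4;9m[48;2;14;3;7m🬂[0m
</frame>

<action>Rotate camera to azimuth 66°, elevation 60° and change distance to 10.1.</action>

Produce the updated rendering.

<frame>
[38;2;33;17;30m[48;2;30;15;27m🬂[38;2;33;17;30m[48;2;30;15;27m🬂[38;2;33;17;30m[48;2;30;15;27m🬂[38;2;33;17;30m[48;2;30;15;27m🬂[38;2;33;17;30m[48;2;30;15;27m🬂[38;2;33;17;30m[48;2;30;15;27m🬂[38;2;33;17;30m[48;2;30;15;27m🬂[38;2;33;17;30m[48;2;30;15;27m🬂[38;2;33;17;30m[48;2;30;15;27m🬂[38;2;33;17;30m[48;2;30;15;27m🬂[38;2;33;17;30m[48;2;30;15;27m🬂[38;2;33;17;30m[48;2;30;15;27m🬂[0m
[38;2;28;13;24m[48;2;27;12;23m🬎[38;2;28;13;24m[48;2;27;12;23m🬎[38;2;28;13;24m[48;2;27;12;23m🬎[38;2;28;13;24m[48;2;27;12;23m🬎[38;2;28;13;24m[48;2;27;12;23m🬎[38;2;28;13;24m[48;2;27;12;23m🬎[38;2;28;13;24m[48;2;27;12;23m🬎[38;2;28;13;24m[48;2;27;12;23m🬎[38;2;28;13;24m[48;2;27;12;23m🬎[38;2;28;13;24m[48;2;27;12;23m🬎[38;2;28;13;24m[48;2;27;12;23m🬎[38;2;28;13;24m[48;2;27;12;23m🬎[0m
[38;2;25;11;20m[48;2;24;10;19m🬎[38;2;25;11;20m[48;2;24;10;19m🬎[38;2;25;11;20m[48;2;24;10;19m🬎[38;2;25;11;20m[48;2;24;10;19m🬎[38;2;25;11;20m[48;2;24;10;19m🬎[38;2;31;31;39m[48;2;23;11;19m🬇[38;2;51;51;64m[48;2;25;14;22m🬇[38;2;65;65;82m[48;2;25;11;20m🬏[38;2;25;11;20m[48;2;24;10;19m🬎[38;2;25;11;20m[48;2;24;10;19m🬎[38;2;25;11;20m[48;2;24;10;19m🬎[38;2;25;11;20m[48;2;24;10;19m🬎[0m
[38;2;21;8;16m[48;2;20;7;15m🬎[38;2;21;8;16m[48;2;20;7;15m🬎[38;2;21;8;16m[48;2;20;7;15m🬎[38;2;21;8;16m[48;2;20;7;15m🬎[38;2;69;69;87m[48;2;20;7;15m🬉[38;2;19;10;16m[48;2;53;53;66m🬎[38;2;21;8;16m[48;2;63;63;80m🬝[38;2;75;75;95m[48;2;23;18;25m🬃[38;2;21;8;16m[48;2;20;7;15m🬎[38;2;21;8;16m[48;2;20;7;15m🬎[38;2;21;8;16m[48;2;20;7;15m🬎[38;2;21;8;16m[48;2;20;7;15m🬎[0m
[38;2;18;6;12m[48;2;17;5;11m🬎[38;2;18;6;12m[48;2;17;5;11m🬎[38;2;18;6;12m[48;2;17;5;11m🬎[38;2;18;6;12m[48;2;17;5;11m🬎[38;2;18;6;12m[48;2;17;5;11m🬎[38;2;14;14;17m[48;2;17;5;11m🬁[38;2;15;15;19m[48;2;17;5;11m🬂[38;2;18;6;12m[48;2;17;5;11m🬎[38;2;18;6;12m[48;2;17;5;11m🬎[38;2;18;6;12m[48;2;17;5;11m🬎[38;2;18;6;12m[48;2;17;5;11m🬎[38;2;18;6;12m[48;2;17;5;11m🬎[0m
[38;2;16;4;9m[48;2;14;3;7m🬂[38;2;16;4;9m[48;2;14;3;7m🬂[38;2;16;4;9m[48;2;14;3;7m🬂[38;2;16;4;9m[48;2;14;3;7m🬂[38;2;16;4;9m[48;2;14;3;7m🬂[38;2;16;4;9m[48;2;14;3;7m🬂[38;2;16;4;9m[48;2;14;3;7m🬂[38;2;16;4;9m[48;2;14;3;7m🬂[38;2;16;4;9m[48;2;14;3;7m🬂[38;2;16;4;9m[48;2;14;3;7m🬂[38;2;16;4;9m[48;2;14;3;7m🬂[38;2;16;4;9m[48;2;14;3;7m🬂[0m
</frame>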